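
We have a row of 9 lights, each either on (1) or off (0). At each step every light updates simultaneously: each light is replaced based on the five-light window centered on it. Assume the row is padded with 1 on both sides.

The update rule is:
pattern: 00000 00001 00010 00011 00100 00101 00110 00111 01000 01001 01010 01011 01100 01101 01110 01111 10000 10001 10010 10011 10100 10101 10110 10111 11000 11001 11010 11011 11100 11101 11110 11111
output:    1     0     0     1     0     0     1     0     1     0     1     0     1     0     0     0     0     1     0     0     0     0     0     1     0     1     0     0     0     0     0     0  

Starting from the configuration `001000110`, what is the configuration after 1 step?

100111100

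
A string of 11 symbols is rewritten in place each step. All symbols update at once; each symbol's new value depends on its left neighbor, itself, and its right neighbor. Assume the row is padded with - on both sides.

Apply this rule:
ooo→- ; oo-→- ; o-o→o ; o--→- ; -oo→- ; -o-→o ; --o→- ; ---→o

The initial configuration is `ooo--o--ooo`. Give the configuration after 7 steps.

----ooo----

step 1: -----o-----
step 2: oooo-o-oooo
step 3: ----ooo----
step 4: ooo-----ooo
step 5: ----ooo----  (repeats step 3; period 2)
step 7: ----ooo----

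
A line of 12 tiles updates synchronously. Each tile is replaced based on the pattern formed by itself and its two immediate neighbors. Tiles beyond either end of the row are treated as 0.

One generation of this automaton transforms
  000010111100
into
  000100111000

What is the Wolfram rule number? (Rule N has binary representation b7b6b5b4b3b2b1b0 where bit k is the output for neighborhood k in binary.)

138

position 7: 111 → 1  (bit 7 = 1)
position 9: 110 → 0  (bit 6 = 0)
position 5: 101 → 0  (bit 5 = 0)
position 10: 100 → 0  (bit 4 = 0)
position 6: 011 → 1  (bit 3 = 1)
position 4: 010 → 0  (bit 2 = 0)
position 3: 001 → 1  (bit 1 = 1)
position 0: 000 → 0  (bit 0 = 0)
bits b7..b0 = 10001010 = 138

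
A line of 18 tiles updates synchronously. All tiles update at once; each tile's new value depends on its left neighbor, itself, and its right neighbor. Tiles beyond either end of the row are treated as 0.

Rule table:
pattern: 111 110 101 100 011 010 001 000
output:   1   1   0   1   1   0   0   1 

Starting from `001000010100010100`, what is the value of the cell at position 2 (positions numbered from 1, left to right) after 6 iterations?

100111000011000011
010111111011111011
000111111011111011
110111111011111011
110111111011111011  (fixed point — unchanged through iteration 6)
position 2 holds 1

1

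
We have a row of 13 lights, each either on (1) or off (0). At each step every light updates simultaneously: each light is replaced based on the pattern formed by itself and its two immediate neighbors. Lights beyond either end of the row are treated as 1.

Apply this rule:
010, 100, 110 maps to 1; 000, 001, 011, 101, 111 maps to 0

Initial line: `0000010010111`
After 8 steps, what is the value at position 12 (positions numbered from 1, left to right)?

1000011010000
1100001011000
0110001001100
0011001100110
1001100110010
1100110011010
0110011001010
0011001101010
position 12 holds 1

1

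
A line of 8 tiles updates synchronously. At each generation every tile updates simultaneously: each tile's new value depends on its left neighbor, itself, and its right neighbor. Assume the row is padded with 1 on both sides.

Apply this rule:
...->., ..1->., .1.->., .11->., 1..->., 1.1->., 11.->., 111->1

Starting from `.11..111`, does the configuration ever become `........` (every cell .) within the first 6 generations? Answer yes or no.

yes

......11
.......1
........
all cells are . at generation 3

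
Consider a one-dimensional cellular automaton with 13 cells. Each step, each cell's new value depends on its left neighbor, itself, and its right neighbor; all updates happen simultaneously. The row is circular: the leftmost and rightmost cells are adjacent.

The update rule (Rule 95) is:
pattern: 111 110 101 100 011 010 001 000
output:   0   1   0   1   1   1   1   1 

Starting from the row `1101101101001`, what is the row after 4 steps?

0101101101001

0101101101111
0101101101001
0101101101111  (repeats step 1; period 2)
step 4: 0101101101001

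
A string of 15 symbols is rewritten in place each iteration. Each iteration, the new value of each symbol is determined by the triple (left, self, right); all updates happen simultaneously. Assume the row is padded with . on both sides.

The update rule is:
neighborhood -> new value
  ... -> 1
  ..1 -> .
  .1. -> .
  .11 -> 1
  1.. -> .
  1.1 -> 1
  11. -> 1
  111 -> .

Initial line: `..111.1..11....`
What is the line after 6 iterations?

1.1.11...11.111
.1.111.1.1111.1
..11.11.11..11.
1.11111111..11.
.11......1..11.
.11.1111....11.

.11.1111....11.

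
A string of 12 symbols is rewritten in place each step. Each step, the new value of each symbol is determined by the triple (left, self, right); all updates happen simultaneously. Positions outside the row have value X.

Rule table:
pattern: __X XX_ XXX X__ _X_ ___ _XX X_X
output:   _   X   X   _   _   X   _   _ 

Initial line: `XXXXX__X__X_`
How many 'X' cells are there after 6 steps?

6

XXXXX_______
XXXXX_XXXXX_
XXXXX__XXXX_
XXXXX___XXX_
XXXXX_X__XX_
XXXXX_____X_
count of X: 6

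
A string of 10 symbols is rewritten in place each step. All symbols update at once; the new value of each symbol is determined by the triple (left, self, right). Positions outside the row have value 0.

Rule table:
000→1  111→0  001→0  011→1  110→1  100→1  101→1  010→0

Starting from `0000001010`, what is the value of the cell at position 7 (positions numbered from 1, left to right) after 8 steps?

0

step 1: 1111100101
step 2: 1000110010
step 3: 0110111001
step 4: 0111101100
step 5: 0100111111
step 6: 0010100001
step 7: 1001011100
step 8: 0100110111
position 7 holds 0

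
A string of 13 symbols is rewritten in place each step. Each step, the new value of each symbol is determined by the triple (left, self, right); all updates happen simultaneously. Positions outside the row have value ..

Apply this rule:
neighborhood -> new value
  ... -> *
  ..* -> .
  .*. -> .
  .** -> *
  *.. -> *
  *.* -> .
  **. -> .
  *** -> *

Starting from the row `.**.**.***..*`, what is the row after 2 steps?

..*..*.*...**

step 1: .*..*..**.*..
step 2: ..*..*.*...**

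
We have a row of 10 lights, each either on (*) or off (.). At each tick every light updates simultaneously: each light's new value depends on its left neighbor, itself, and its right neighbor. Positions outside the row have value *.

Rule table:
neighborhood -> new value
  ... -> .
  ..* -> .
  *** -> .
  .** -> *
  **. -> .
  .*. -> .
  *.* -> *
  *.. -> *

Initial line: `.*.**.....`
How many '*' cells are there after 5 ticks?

*.**.*....
.**.*.*...
**.*.*.*..
..*.*.*.*.
*..*.*.*.*
count of *: 5

5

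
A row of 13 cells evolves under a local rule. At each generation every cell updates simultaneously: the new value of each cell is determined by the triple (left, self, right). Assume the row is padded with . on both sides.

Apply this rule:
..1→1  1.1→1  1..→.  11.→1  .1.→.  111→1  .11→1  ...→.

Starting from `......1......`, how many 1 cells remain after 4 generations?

.....1.......
....1........
...1.........
..1..........
count of 1: 1

1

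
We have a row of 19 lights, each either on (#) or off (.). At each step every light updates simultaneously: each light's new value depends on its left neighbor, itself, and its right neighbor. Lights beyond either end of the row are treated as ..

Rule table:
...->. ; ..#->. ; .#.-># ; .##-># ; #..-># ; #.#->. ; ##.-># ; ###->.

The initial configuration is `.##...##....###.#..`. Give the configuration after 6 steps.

.#.##.#.#.#.#.#.#.#

.###..###...#.#.##.
.#.##.#.##..#.#.###
.#.##.#.###.#.#.#.#
.#.##.#.#.#.#.#.#.#
.#.##.#.#.#.#.#.#.#  (fixed point — unchanged through step 6)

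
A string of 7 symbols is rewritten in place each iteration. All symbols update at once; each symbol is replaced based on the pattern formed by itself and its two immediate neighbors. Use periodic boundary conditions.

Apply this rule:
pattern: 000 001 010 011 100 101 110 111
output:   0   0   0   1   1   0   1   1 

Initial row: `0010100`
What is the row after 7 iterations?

0000100

iteration 1: 0000010
iteration 2: 0000001
iteration 3: 1000000
iteration 4: 0100000
iteration 5: 0010000
iteration 6: 0001000
iteration 7: 0000100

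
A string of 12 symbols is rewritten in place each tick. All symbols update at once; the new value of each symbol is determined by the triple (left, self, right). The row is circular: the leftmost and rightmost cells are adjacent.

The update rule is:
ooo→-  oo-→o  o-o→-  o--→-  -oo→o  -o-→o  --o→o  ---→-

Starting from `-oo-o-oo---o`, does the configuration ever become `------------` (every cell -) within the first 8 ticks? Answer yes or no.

no

tick 1: -oo-o-oo--oo
tick 2: -oo-o-oo-ooo
tick 3: -oo-o-oo-o-o
tick 4: -oo-o-oo-o-o  (fixed point — unchanged through tick 8)
tick 8 is -oo-o-oo-o-o, still not uniform -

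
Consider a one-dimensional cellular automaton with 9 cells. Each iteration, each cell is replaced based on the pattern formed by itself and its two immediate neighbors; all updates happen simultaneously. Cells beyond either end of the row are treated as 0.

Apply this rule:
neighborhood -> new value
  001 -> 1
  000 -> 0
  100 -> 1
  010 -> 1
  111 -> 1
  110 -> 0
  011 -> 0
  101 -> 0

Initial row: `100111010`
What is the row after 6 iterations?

iteration 1: 111010011
iteration 2: 010011100
iteration 3: 111101010
iteration 4: 011001011
iteration 5: 100111000
iteration 6: 111010100

111010100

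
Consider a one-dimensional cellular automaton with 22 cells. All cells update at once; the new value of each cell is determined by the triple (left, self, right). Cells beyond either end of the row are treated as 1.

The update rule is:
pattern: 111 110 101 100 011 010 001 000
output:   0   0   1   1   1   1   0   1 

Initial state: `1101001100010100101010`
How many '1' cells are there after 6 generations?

0011101011011110111111
1010011110110001100000
0111010001101101011110
1100111101011011110001
0010100011110110001101
1011111010001101101011
count of 1: 14

14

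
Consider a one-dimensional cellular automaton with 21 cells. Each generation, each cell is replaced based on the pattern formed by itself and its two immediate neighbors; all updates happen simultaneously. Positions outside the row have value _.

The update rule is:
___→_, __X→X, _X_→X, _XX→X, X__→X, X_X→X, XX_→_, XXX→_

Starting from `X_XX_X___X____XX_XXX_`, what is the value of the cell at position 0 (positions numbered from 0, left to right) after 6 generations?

X

generation 1: XXX_XXX_XXX__XX_XX__X
generation 2: X__XX__XX__XXX_XX_XXX
generation 3: XXXX_XXX_XXX__XX_XX__
generation 4: X___XX__XX__XXX_XX_X_
generation 5: XX_XX_XXX_XXX__XX_XXX
generation 6: X_XX_XX__XX__XXX_XX__
position 0 holds X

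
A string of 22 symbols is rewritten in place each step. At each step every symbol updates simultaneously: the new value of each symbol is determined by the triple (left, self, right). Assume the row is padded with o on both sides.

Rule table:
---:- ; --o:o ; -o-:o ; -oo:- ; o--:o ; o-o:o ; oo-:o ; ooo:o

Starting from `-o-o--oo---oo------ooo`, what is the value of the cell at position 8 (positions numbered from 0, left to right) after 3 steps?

-

step 1: oooooo-oo-o-oo----o-oo
step 2: ooooooo-oooo-oo--ooo-o
step 3: oooooooo-oooo-ooo-ooo-
position 8 holds -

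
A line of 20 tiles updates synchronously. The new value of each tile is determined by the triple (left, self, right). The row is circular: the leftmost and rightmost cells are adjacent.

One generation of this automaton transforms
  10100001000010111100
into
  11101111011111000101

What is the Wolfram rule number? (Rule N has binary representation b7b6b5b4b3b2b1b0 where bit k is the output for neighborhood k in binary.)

position 15: 111 → 0  (bit 7 = 0)
position 17: 110 → 1  (bit 6 = 1)
position 1: 101 → 1  (bit 5 = 1)
position 3: 100 → 0  (bit 4 = 0)
position 14: 011 → 0  (bit 3 = 0)
position 0: 010 → 1  (bit 2 = 1)
position 6: 001 → 1  (bit 1 = 1)
position 4: 000 → 1  (bit 0 = 1)
bits b7..b0 = 01100111 = 103

103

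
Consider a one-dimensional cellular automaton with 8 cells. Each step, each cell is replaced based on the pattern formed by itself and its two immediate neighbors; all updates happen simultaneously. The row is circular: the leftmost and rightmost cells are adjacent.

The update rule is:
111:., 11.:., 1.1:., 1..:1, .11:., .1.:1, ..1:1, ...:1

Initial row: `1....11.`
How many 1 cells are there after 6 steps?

11111...
.....111
11111...  (repeats step 1; period 2)
step 6: .....111
count of 1: 3

3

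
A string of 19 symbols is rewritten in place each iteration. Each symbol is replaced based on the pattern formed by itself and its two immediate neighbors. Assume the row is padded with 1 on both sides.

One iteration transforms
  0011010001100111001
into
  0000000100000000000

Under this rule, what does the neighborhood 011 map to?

0

At position 2 the neighborhood is 011; the next row has 0 there.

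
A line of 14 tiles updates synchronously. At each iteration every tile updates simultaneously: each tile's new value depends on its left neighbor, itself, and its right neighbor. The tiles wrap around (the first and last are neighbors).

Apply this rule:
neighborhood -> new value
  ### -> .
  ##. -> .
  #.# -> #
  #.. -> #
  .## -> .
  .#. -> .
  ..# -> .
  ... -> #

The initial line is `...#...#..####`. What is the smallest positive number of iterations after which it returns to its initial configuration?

28

##..##..#.....
..#...#..####.
#..##..#.....#
.#...#..####..
..##..#.....##
#...#..####...
.##..#.....##.
...#..####...#
##..#.....##..
..#..####...#.
#..#.....##..#
.#..####...#..
..#.....##..##
#..####...#...
.#.....##..##.
..####...#...#
#.....##..##..
.####...#...#.
.....##..##..#
####...#...#..
....##..##..#.
###...#...#..#
...##..##..#..
##...#...#..##
..##..##..#...
#...#...#..###
.##..##..#....
...#...#..####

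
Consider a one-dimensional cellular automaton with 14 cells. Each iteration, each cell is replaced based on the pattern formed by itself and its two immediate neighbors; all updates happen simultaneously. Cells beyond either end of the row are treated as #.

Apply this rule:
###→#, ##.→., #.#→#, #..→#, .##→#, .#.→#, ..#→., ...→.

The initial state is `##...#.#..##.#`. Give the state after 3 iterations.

###.###.######

#.#..####.#.##
.###.###.#####
###.###.######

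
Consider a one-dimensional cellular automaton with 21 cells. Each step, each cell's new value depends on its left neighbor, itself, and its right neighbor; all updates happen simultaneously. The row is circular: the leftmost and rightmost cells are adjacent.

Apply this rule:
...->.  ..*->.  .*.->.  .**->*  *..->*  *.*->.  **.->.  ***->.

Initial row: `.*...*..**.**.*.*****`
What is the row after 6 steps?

*......*.....*..*....

step 1: ..*...*.*..*....*....
step 2: ...*.....*..*....*...
step 3: ....*.....*..*....*..
step 4: .....*.....*..*....*.
step 5: ......*.....*..*....*
step 6: *......*.....*..*....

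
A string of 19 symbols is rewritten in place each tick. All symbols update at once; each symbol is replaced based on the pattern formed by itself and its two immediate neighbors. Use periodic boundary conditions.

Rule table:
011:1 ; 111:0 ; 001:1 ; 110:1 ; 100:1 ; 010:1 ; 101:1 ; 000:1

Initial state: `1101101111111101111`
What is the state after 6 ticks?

0111111000000111000
1100001111111101111
0111111000000111000  (repeats tick 1; period 2)
tick 6: 1100001111111101111

1100001111111101111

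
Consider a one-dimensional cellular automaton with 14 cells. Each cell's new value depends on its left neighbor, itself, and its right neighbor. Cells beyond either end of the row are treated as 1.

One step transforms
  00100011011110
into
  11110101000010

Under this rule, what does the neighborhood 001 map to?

At position 1 the neighborhood is 001; the next row has 1 there.

1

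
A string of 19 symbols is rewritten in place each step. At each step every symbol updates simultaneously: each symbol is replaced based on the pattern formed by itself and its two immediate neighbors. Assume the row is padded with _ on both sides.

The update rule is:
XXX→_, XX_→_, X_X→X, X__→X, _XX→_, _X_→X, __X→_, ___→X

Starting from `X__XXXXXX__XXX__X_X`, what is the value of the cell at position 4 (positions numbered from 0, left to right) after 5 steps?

step 1: XX_______X____X_XXX
step 2: __XXXXXX_XXXX_XX___
step 3: X_______X____X__XXX
step 4: XXXXXXX_XXXX_XX____
step 5: _______X____X__XXXX
position 4 holds _

_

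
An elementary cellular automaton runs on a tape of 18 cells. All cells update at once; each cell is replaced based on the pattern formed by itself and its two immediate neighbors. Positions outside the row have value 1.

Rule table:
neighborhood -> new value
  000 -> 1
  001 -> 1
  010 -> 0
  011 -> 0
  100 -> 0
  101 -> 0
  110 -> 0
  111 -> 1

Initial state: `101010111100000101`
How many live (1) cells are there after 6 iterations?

8

000000011001111000
011111100010110011
001111001100000101
010110010001111000
000000100110110011
011111001000000101
count of 1: 8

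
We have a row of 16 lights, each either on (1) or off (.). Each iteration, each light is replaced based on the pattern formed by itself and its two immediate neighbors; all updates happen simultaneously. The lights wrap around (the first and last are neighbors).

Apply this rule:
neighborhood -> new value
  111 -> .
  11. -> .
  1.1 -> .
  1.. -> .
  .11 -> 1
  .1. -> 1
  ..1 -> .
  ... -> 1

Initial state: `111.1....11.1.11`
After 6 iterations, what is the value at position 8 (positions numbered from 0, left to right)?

.

....1.11.1..1.1.
111.1.1..1..1.1.
1...1.1..1..1.1.
1.1.1.1..1..1.1.
1.1.1.1..1..1.1.  (fixed point — unchanged through iteration 6)
position 8 holds .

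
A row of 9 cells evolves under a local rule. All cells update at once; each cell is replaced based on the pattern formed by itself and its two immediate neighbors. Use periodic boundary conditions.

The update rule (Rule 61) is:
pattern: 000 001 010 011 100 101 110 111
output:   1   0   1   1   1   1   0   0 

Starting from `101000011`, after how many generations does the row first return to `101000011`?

18

011111010
010000111
111110100
100001110
111101001
000011101
111010011
000111010
110100111
001110100
101001111
011101000
010011111
111010000
100111110
110100001
001111101
101000011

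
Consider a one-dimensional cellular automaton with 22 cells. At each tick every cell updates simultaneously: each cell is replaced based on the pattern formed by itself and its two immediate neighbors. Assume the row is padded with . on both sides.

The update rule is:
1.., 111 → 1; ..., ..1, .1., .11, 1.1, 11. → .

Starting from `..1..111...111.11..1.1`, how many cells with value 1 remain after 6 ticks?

3

...1..1.1...1....1....
....1....1...1....1...
.....1....1...1....1..
......1....1...1....1.
.......1....1...1....1
........1....1...1....
count of 1: 3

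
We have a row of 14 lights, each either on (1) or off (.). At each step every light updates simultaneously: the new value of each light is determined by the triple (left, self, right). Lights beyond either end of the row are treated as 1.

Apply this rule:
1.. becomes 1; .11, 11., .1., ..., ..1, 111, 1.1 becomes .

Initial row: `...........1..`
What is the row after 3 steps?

1...........1.
.1............
..1...........

..1...........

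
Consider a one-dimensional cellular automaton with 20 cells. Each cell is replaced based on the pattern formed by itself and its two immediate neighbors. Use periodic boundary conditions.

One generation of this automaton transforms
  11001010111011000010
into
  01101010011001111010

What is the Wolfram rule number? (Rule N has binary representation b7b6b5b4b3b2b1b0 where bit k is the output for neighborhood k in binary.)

position 9: 111 → 1  (bit 7 = 1)
position 1: 110 → 1  (bit 6 = 1)
position 5: 101 → 0  (bit 5 = 0)
position 2: 100 → 1  (bit 4 = 1)
position 0: 011 → 0  (bit 3 = 0)
position 4: 010 → 1  (bit 2 = 1)
position 3: 001 → 0  (bit 1 = 0)
position 15: 000 → 1  (bit 0 = 1)
bits b7..b0 = 11010101 = 213

213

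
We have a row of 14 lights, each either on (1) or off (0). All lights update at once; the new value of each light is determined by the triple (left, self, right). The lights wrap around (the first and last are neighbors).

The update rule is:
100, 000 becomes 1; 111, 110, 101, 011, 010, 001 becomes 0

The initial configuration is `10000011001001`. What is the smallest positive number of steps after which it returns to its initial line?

step 1: 01111000100100
step 2: 00000110010011
step 3: 11110001001000
step 4: 00001100100110
step 5: 11100010010001
step 6: 00011001001100
step 7: 11000100100011
step 8: 00110010011000
step 9: 10001001000111
step 10: 01100100110000
step 11: 00010010001111
step 12: 11001001100000
step 13: 00100100011110
step 14: 10010011000001
step 15: 01001000111100
step 16: 00100110000011
step 17: 10010001111000
step 18: 01001100000110
step 19: 00100011110001
step 20: 10011000001100
step 21: 01000111100010
step 22: 00110000011001
step 23: 10001111000100
step 24: 01100000110010
step 25: 00011110001001
step 26: 11000001100100
step 27: 00111100010010
step 28: 10000011001001

28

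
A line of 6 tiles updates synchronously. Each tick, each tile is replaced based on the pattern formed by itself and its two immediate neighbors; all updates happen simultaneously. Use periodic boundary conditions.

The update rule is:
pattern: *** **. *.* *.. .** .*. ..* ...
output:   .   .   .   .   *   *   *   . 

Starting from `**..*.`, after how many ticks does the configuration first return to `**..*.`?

6

*..**.
*.**..
*.*..*
..*.**
.**.*.
**..*.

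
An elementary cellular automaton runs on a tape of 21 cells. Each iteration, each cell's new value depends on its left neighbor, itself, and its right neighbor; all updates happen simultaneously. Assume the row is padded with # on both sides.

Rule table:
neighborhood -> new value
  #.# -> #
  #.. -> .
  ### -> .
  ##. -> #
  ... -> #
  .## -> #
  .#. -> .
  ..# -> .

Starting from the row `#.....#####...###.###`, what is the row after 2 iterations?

###.##..#..#.#.##.#..

#.###.#...#.#.#.###..
###.##..#..#.#.##.#..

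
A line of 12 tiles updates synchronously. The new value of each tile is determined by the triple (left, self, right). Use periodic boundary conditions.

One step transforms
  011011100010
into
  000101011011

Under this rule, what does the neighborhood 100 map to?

1

At position 7 the neighborhood is 100; the next row has 1 there.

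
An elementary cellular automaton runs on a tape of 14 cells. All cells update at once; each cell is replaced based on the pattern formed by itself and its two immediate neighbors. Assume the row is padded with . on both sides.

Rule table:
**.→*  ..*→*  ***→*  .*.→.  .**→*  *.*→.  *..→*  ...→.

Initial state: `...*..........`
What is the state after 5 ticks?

tick 1: ..*.*.........
tick 2: .*...*........
tick 3: *.*.*.*.......
tick 4: .......*......
tick 5: ......*.*.....

......*.*.....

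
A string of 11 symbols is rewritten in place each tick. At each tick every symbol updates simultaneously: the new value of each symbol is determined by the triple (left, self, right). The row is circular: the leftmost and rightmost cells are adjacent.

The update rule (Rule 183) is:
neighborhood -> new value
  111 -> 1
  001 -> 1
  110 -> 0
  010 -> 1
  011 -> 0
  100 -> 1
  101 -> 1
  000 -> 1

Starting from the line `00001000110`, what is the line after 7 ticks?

11111111001
11111110110
01111101001
10111011111
01010101111
11111110110  (repeats tick 2; period 4)
tick 7: 01111101001

01111101001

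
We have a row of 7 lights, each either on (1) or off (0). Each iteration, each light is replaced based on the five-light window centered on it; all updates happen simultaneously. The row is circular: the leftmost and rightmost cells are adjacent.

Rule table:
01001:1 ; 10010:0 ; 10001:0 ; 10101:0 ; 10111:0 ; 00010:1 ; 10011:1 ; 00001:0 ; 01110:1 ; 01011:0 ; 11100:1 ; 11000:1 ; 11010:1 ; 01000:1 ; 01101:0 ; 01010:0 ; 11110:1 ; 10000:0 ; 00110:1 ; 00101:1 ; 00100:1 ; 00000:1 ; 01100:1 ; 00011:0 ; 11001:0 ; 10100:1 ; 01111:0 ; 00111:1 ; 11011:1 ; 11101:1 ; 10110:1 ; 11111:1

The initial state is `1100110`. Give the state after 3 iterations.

0011100

1101101
1111010
0011100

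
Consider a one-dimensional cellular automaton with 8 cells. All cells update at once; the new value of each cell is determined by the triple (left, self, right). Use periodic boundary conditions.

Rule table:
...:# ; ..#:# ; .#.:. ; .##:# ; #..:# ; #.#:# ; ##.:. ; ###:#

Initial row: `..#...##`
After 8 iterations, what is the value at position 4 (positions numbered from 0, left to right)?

#

iteration 1: ##.####.
iteration 2: #.####.#
iteration 3: .####.##
iteration 4: ####.##.
iteration 5: ###.##.#
iteration 6: ##.##.##
iteration 7: #.##.###
iteration 8: .##.####
position 4 holds #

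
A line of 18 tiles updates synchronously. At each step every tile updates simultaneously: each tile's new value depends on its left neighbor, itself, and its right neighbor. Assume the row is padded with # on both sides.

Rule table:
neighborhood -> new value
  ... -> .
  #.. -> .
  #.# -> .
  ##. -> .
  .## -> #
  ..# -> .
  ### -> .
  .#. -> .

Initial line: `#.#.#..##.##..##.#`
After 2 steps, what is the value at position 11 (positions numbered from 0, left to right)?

.......#..#...#..#
.................#
position 11 holds .

.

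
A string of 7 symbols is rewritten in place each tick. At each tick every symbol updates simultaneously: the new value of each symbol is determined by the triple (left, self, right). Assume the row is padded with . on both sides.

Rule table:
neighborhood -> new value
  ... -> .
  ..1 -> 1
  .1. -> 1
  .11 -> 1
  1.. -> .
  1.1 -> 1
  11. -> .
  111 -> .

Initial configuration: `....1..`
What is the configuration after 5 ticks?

1......

...11..
..11...
.11....
11.....
1......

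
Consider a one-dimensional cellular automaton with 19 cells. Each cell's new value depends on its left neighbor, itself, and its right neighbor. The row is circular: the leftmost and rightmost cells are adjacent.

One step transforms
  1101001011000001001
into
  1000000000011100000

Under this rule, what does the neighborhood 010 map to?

At position 3 the neighborhood is 010; the next row has 0 there.

0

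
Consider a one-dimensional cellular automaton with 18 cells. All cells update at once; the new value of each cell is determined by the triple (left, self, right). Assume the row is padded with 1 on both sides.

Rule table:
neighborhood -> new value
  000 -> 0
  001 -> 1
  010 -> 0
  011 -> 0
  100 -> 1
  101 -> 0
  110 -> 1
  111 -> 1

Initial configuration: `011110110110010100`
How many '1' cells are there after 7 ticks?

11

001110010011100011
110111101101110101
110011100100110000
111101111011011001
111100111001001110
111111011110110110
111111001110010010
count of 1: 11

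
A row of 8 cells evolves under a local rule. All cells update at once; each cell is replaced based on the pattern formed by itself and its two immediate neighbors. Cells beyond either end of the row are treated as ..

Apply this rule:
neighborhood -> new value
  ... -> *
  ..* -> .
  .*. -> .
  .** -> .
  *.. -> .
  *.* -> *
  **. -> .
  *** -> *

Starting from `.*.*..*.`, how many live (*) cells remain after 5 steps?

step 1: ..*.....
step 2: *...****
step 3: ..*..**.
step 4: *.......
step 5: ..******
count of *: 6

6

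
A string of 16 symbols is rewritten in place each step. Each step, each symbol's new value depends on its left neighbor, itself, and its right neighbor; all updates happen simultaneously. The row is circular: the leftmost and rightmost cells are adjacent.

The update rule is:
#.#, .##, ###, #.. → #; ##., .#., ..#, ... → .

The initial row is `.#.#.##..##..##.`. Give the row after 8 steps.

#.#.#.#.#.#.#.#.

..#.##.#.#.#.#.#
#..##.#.#.#.#.#.
.#.#.#.#.#.#.#.#
#.#.#.#.#.#.#.#.
.#.#.#.#.#.#.#.#  (repeats step 3; period 2)
step 8: #.#.#.#.#.#.#.#.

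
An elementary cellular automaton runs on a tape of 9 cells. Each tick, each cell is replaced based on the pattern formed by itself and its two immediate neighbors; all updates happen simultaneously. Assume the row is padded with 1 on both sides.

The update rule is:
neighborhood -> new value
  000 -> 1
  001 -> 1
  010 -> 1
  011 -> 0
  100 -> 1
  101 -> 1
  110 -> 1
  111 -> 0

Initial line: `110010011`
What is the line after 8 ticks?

tick 1: 011111100
tick 2: 100000111
tick 3: 111111000
tick 4: 000001111
tick 5: 111110000
tick 6: 000011111
tick 7: 111100000
tick 8: 000111111

000111111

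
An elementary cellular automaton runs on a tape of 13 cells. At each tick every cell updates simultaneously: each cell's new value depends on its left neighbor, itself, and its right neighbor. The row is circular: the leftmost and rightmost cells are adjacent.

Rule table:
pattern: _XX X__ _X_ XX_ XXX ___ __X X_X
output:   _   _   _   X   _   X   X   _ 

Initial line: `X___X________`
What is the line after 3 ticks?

_______XXXXX_

tick 1: __XX__XXXXXXX
tick 2: _X_X_X______X
tick 3: _______XXXXX_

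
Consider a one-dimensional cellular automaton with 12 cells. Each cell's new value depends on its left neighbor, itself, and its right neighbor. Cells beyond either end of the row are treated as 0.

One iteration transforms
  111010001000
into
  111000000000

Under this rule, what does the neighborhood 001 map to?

At position 7 the neighborhood is 001; the next row has 0 there.

0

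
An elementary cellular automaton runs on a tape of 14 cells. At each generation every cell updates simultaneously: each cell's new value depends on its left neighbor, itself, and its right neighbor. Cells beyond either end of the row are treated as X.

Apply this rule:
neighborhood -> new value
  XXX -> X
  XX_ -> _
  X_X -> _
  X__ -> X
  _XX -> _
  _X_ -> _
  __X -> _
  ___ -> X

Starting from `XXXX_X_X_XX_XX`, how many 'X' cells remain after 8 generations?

XXX__________X
XX_XXXXXXXXX__
X___XXXXXXX_X_
_XX__XXXXX____
___X__XXX_XXX_
XX__X__X___X__
X_X__X__XX__X_
___X__X___X___
count of X: 3

3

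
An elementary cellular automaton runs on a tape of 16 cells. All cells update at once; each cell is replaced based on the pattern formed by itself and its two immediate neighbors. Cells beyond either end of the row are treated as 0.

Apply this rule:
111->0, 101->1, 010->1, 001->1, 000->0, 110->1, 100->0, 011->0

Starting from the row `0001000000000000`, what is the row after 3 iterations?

1111000000000000

iteration 1: 0011000000000000
iteration 2: 0101000000000000
iteration 3: 1111000000000000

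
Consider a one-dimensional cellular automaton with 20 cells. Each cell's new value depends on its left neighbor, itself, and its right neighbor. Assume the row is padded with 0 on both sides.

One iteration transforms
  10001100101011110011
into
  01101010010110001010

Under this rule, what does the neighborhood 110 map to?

0

At position 5 the neighborhood is 110; the next row has 0 there.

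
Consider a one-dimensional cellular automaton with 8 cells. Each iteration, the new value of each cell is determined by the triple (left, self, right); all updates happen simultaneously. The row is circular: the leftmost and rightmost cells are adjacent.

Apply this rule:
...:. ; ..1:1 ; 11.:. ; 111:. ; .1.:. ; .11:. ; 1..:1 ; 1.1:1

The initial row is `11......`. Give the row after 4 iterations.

..1....1
11.1..1.
..1.11.1
11.1..1.

11.1..1.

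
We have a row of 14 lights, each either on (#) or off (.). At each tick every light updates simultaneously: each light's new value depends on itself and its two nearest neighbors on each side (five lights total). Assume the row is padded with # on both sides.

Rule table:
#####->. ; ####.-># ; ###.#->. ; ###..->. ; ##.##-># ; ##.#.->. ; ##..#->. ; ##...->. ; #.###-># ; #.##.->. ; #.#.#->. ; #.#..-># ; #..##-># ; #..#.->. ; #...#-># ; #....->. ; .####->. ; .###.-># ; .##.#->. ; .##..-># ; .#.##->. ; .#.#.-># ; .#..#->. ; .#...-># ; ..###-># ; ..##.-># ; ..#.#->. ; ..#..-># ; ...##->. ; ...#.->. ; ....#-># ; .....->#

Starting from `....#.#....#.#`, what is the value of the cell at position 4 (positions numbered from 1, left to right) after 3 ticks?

..#..###.#...#
..#.###..###.#
....##..###.##
position 4 holds .

.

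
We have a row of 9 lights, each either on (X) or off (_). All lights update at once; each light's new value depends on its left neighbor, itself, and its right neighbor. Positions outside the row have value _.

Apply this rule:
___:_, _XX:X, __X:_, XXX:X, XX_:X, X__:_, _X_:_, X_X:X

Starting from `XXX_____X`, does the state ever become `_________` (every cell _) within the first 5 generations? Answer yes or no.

no

XXX______
XXX______  (fixed point — unchanged through generation 5)
generation 5 is XXX______, still not uniform _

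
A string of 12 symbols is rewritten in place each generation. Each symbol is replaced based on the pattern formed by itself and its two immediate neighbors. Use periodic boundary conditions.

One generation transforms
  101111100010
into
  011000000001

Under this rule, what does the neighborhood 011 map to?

At position 2 the neighborhood is 011; the next row has 1 there.

1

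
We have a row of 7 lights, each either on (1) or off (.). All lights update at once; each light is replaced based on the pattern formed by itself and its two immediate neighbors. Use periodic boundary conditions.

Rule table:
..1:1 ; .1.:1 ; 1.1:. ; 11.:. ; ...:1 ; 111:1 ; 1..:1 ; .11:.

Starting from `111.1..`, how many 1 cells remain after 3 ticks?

4

tick 1: .1..111
tick 2: .111.1.
tick 3: 1.1..11
count of 1: 4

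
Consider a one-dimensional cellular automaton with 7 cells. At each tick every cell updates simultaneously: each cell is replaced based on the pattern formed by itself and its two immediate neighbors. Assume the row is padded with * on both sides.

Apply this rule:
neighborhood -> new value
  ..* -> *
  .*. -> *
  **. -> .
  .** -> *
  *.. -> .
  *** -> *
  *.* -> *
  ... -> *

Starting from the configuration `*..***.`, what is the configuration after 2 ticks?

..***.*
.***.**

.***.**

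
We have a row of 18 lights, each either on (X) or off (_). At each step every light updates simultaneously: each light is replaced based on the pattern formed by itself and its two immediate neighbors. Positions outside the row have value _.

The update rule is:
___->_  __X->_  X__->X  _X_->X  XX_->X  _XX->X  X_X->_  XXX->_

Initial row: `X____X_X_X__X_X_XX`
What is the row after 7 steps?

X_XX_X_X_XX_X_X_XX

XX___X_X_XX_X_X_XX
XXX__X_X_XX_X_X_XX
X_XX_X_X_XX_X_X_XX
X_XX_X_X_XX_X_X_XX  (fixed point — unchanged through step 7)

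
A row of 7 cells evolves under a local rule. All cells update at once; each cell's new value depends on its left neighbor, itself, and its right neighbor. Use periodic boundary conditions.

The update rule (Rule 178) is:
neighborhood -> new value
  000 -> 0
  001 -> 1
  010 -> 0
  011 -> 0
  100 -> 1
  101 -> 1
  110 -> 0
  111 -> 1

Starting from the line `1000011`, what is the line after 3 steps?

0100101

0100101
1011010
0100101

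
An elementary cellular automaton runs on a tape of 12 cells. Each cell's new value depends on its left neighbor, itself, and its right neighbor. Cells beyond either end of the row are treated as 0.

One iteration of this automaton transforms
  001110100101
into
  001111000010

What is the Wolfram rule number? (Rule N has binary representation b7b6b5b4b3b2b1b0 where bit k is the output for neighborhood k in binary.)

232

position 3: 111 → 1  (bit 7 = 1)
position 4: 110 → 1  (bit 6 = 1)
position 5: 101 → 1  (bit 5 = 1)
position 7: 100 → 0  (bit 4 = 0)
position 2: 011 → 1  (bit 3 = 1)
position 6: 010 → 0  (bit 2 = 0)
position 1: 001 → 0  (bit 1 = 0)
position 0: 000 → 0  (bit 0 = 0)
bits b7..b0 = 11101000 = 232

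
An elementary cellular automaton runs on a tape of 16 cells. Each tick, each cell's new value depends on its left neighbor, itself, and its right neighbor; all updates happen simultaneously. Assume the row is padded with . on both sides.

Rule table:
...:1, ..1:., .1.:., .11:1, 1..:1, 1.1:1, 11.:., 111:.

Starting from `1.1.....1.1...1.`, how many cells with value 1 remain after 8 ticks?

7

.1.1111..1.11..1
..11...1..11.1..
1.1.11..1.1.1.11
.1.11.1..1.1.11.
..11.1.1..1.11.1
1.1.1.1.1..11.1.
.1.1.1.1.1.1.1.1
..1.1.1.1.1.1.1.
count of 1: 7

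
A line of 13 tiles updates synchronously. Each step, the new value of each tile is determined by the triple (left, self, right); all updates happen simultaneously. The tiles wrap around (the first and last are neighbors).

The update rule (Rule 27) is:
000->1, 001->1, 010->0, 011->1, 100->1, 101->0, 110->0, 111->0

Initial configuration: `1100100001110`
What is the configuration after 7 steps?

0011011011111

1011011111000
0010010000111
1101101111100
1001001000011
0110110111110
1100100100001
0011011011111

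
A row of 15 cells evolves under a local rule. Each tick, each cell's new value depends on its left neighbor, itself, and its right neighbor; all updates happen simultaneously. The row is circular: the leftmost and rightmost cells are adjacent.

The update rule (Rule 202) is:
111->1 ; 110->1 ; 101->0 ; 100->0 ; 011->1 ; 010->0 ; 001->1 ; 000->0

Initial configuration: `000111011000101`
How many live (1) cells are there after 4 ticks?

9

001111011001000
011111011010000
111111011000000
111111011000001
count of 1: 9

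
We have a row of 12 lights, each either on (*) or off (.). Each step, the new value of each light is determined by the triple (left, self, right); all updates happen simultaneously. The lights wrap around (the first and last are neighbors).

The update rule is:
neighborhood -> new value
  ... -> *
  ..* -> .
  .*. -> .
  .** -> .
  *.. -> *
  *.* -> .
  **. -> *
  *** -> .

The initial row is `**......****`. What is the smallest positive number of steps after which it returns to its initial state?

.******.....
......******
*****......*
....******..
***......***
..******....
*......*****
******......
.....******.
****......**
...******...
**......****

12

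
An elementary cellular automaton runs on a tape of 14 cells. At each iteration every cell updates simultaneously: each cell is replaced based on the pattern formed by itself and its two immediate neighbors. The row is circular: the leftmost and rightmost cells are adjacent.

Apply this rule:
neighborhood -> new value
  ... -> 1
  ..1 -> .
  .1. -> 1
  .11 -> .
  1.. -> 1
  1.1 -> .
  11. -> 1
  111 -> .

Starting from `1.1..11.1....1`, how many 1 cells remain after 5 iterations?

1.11..1.1111..
1..11.1....11.
11..1.1111..1.
.11.1....11.1.
..1.1111..1.11
count of 1: 8

8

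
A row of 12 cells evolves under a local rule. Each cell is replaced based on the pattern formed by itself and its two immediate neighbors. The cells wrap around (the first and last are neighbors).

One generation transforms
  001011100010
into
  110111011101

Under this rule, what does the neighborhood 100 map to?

At position 7 the neighborhood is 100; the next row has 1 there.

1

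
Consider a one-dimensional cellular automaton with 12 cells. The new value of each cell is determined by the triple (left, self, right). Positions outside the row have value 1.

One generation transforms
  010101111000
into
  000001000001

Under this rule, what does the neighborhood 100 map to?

0

At position 9 the neighborhood is 100; the next row has 0 there.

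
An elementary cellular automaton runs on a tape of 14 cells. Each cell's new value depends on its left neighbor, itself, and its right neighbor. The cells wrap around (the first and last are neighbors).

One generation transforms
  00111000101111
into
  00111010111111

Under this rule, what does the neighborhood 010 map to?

1

At position 8 the neighborhood is 010; the next row has 1 there.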